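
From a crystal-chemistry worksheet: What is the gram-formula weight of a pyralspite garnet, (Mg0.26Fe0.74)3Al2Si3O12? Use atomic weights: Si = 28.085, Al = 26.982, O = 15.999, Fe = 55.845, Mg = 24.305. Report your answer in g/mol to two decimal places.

Mg: 0.78 × 24.305 = 18.9579
Fe: 2.22 × 55.845 = 123.9759
Al: 2 × 26.982 = 53.9640
Si: 3 × 28.085 = 84.2550
O: 12 × 15.999 = 191.9880
Summing the contributions gives the formula mass.

473.14 g/mol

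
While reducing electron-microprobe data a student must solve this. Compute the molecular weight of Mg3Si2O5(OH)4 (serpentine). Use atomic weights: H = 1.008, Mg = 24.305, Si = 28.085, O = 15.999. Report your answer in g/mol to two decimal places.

277.11 g/mol

M = 3·24.305 + 2·28.085 + 9·15.999 + 4·1.008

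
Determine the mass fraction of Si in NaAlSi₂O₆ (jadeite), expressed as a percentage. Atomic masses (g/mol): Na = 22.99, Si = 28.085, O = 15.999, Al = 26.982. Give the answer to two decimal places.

27.79 mass %

Formula mass = 1×22.99 + 1×26.982 + 2×28.085 + 6×15.999 = 202.136 g/mol, of which 56.170 g is Si.
So Si makes up 56.170/202.136 = 0.2779 of the mass, i.e. 27.79%.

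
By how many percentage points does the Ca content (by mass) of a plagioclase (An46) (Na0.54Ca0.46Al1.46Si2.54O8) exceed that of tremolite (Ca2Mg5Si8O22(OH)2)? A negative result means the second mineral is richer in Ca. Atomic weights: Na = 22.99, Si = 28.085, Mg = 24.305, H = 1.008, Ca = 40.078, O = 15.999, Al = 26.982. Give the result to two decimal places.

Ca in Na0.54Ca0.46Al1.46Si2.54O8: molar mass 269.572 g/mol; 0.46×40.078 = 18.436 g → 6.84 wt%.
Ca in Ca2Mg5Si8O22(OH)2: molar mass 812.353 g/mol; 2×40.078 = 80.156 g → 9.87 wt%.
Difference = 6.84 − 9.87 = -3.03 percentage points.

-3.03 percentage points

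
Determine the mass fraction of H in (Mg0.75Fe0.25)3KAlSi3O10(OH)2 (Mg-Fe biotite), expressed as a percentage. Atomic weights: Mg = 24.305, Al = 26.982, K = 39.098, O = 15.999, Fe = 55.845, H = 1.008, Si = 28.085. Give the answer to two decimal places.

0.46 weight percent

Formula mass = 2.25·24.305 + 0.75·55.845 + 1·39.098 + 1·26.982 + 3·28.085 + 12·15.999 + 2·1.008 = 440.909 g/mol, of which 2.016 g is H.
So H makes up 2.016/440.909 = 0.0046 of the mass, i.e. 0.46%.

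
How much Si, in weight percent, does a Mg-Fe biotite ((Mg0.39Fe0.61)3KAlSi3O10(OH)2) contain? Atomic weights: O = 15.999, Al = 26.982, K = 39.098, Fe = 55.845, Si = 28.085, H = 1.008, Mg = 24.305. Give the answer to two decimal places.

Molar mass of (Mg0.39Fe0.61)3KAlSi3O10(OH)2: 1.17*24.305 + 1.83*55.845 + 1*39.098 + 1*26.982 + 3*28.085 + 12*15.999 + 2*1.008 = 474.972 g/mol.
Mass of Si per formula unit: 3 × 28.085 = 84.255 g.
Weight fraction Si = 84.255 / 474.972 = 0.1774.

17.74 weight percent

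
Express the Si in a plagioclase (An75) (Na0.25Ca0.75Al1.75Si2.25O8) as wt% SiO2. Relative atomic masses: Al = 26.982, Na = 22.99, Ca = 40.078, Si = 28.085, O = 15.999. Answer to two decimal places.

49.30 wt%

Molar mass of Na0.25Ca0.75Al1.75Si2.25O8 = 0.25×22.99 + 0.75×40.078 + 1.75×26.982 + 2.25×28.085 + 8×15.999 = 274.208 g/mol.
Each formula unit contains 2.25 Si, equivalent to 2.25/1 = 2.2500 mol SiO2.
M(SiO2) = 1×28.085 + 2×15.999 = 60.083 g/mol.
Mass of SiO2 per formula unit = 2.2500 × 60.083 = 135.187 g.
SiO2 wt% = 135.187 / 274.208 × 100 = 49.30%.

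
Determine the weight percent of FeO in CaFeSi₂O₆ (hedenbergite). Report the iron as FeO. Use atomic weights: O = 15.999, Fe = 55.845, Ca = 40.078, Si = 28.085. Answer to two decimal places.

28.96 wt%

Molar mass of CaFeSi₂O₆ = 1·40.078 + 1·55.845 + 2·28.085 + 6·15.999 = 248.087 g/mol.
Each formula unit contains 1 Fe, equivalent to 1/1 = 1.0000 mol FeO.
M(FeO) = 1×55.845 + 1×15.999 = 71.844 g/mol.
Mass of FeO per formula unit = 1.0000 × 71.844 = 71.844 g.
FeO wt% = 71.844 / 248.087 × 100 = 28.96%.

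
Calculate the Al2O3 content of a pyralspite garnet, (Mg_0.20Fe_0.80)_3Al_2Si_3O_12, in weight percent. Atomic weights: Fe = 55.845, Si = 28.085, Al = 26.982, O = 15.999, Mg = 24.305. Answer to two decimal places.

M((Mg_0.20Fe_0.80)_3Al_2Si_3O_12) = 478.818 g/mol; M(Al2O3) = 101.961 g/mol.
Moles Al2O3 per formula unit = 2 Al ÷ 2 = 1.0000.
Al2O3 fraction = (1.0000 × 101.961) / 478.818 = 101.961/478.818 = 0.2129.

21.29 wt%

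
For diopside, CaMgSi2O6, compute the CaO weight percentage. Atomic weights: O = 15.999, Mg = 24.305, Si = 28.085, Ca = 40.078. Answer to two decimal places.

25.90 wt%

M(CaMgSi2O6) = 216.547 g/mol; M(CaO) = 56.077 g/mol.
Moles CaO per formula unit = 1 Ca ÷ 1 = 1.0000.
CaO fraction = (1.0000 × 56.077) / 216.547 = 56.077/216.547 = 0.2590.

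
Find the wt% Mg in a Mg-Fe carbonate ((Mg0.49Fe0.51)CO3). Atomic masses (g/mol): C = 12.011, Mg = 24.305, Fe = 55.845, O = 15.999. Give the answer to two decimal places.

11.86 wt%

M((Mg0.49Fe0.51)CO3) = 100.398 g/mol.
Mg contributes 0.49 × 24.305 = 11.909 g per mole.
11.909/100.398 = 0.1186 → 11.86%.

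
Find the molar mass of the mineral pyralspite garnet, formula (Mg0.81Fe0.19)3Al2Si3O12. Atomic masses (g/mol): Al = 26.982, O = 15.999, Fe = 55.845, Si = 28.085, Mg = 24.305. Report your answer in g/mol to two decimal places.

M = 2.43(24.305) + 0.57(55.845) + 2(26.982) + 3(28.085) + 12(15.999)

421.10 g/mol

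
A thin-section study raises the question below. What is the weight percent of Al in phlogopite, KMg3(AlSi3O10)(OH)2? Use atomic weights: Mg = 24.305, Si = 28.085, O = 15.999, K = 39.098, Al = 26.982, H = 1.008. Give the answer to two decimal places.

6.47 mass %

M(KMg3(AlSi3O10)(OH)2) = 417.254 g/mol.
Al contributes 1 × 26.982 = 26.982 g per mole.
26.982/417.254 = 0.0647 → 6.47%.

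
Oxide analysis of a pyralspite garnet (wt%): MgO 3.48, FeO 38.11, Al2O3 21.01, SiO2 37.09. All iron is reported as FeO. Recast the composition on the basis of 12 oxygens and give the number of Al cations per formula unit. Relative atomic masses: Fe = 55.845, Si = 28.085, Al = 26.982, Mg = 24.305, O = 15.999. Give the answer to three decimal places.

3.48 wt% MgO ÷ 40.304 g/mol = 0.08634 mol, giving 0.08634 Mg and 0.08634 O.
38.11 wt% FeO ÷ 71.844 g/mol = 0.53045 mol, giving 0.53045 Fe and 0.53045 O.
21.01 wt% Al2O3 ÷ 101.961 g/mol = 0.20606 mol, giving 0.41212 Al and 0.61818 O.
37.09 wt% SiO2 ÷ 60.083 g/mol = 0.61731 mol, giving 0.61731 Si and 1.23462 O.
Oxygen sums to 2.46959; scaling by 12/2.46959 = 4.85911 puts the formula on 12 O.
Al: 0.41212 × 4.85911 = 2.003 atoms per formula unit.

2.003 Al apfu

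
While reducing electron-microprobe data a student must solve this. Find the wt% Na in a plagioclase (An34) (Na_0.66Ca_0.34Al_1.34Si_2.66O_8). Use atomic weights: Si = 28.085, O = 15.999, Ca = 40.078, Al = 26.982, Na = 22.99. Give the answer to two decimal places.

Molar mass of Na_0.66Ca_0.34Al_1.34Si_2.66O_8: 0.66·22.99 + 0.34·40.078 + 1.34·26.982 + 2.66·28.085 + 8·15.999 = 267.654 g/mol.
Mass of Na per formula unit: 0.66 × 22.99 = 15.173 g.
Weight fraction Na = 15.173 / 267.654 = 0.0567.

5.67 wt%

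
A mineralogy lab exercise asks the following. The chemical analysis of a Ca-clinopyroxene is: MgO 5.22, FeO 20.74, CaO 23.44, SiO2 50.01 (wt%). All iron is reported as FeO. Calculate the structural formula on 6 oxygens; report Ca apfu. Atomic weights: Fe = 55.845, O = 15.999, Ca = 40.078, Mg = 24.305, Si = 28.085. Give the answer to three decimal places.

1.003 Ca apfu

MgO (M=40.304): mol = 0.12952; Mg = 0.12952, O = 0.12952.
FeO (M=71.844): mol = 0.28868; Fe = 0.28868, O = 0.28868.
CaO (M=56.077): mol = 0.41800; Ca = 0.41800, O = 0.41800.
SiO2 (M=60.083): mol = 0.83235; Si = 0.83235, O = 1.66470.
ΣO = 2.50090; factor = 6/ΣO = 2.39914.
Ca apfu = 0.41800 × 2.39914 = 1.003.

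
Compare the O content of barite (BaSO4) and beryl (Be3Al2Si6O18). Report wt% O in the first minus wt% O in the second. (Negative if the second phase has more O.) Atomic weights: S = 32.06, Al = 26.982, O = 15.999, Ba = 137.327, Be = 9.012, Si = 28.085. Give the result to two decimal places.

-26.16 percentage points

O in BaSO4: molar mass 233.383 g/mol; 4×15.999 = 63.996 g → 27.42 wt%.
O in Be3Al2Si6O18: molar mass 537.492 g/mol; 18×15.999 = 287.982 g → 53.58 wt%.
Difference = 27.42 − 53.58 = -26.16 percentage points.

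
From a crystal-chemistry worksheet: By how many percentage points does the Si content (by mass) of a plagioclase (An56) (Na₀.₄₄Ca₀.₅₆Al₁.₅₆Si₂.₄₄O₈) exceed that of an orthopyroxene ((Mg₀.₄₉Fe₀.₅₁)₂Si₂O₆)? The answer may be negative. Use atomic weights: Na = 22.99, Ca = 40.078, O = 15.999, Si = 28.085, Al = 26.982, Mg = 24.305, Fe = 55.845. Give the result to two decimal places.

1.16 percentage points

First mineral: 68.527 g Si in 271.171 g formula = 25.27 wt% Si.
Second mineral: 56.170 g Si in 232.945 g formula = 24.11 wt% Si.
25.27% − 24.11% gives a difference of 1.16 percentage points.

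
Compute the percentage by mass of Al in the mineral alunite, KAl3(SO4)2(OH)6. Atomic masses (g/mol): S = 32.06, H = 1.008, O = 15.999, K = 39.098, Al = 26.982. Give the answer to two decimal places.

19.54 mass %

M(KAl3(SO4)2(OH)6) = 414.198 g/mol.
Al contributes 3 × 26.982 = 80.946 g per mole.
80.946/414.198 = 0.1954 → 19.54%.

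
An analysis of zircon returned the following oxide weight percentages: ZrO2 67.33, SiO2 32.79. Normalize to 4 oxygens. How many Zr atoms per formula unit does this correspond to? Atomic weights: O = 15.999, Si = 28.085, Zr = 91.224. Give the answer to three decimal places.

ZrO2: 67.33/123.222 = 0.54641 mol → 0.54641 mol Zr, 1.09282 mol O.
SiO2: 32.79/60.083 = 0.54575 mol → 0.54575 mol Si, 1.09150 mol O.
Total oxygen = 2.18432 mol. Normalization factor = 4/2.18432 = 1.83123.
Zr per 4 O = 0.54641 × 1.83123 = 1.001.

1.001 Zr apfu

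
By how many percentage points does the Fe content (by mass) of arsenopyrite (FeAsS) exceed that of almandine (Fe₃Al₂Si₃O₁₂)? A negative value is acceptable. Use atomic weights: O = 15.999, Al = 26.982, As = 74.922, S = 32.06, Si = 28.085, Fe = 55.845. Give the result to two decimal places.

0.64 percentage points

Fe in FeAsS: molar mass 162.827 g/mol; 1×55.845 = 55.845 g → 34.30 wt%.
Fe in Fe₃Al₂Si₃O₁₂: molar mass 497.742 g/mol; 3×55.845 = 167.535 g → 33.66 wt%.
Difference = 34.30 − 33.66 = 0.64 percentage points.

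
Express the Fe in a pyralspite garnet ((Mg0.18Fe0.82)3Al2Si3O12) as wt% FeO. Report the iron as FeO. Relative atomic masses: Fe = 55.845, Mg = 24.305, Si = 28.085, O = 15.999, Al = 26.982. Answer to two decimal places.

Molar mass of (Mg0.18Fe0.82)3Al2Si3O12 = 0.54×24.305 + 2.46×55.845 + 2×26.982 + 3×28.085 + 12×15.999 = 480.710 g/mol.
Each formula unit contains 2.46 Fe, equivalent to 2.46/1 = 2.4600 mol FeO.
M(FeO) = 1×55.845 + 1×15.999 = 71.844 g/mol.
Mass of FeO per formula unit = 2.4600 × 71.844 = 176.736 g.
FeO wt% = 176.736 / 480.710 × 100 = 36.77%.

36.77 wt%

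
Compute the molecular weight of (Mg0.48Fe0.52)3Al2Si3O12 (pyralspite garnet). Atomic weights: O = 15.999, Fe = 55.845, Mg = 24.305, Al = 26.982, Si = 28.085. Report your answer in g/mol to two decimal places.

The formula mass is the sum 1.44(24.305) + 1.56(55.845) + 2(26.982) + 3(28.085) + 12(15.999).

452.32 g/mol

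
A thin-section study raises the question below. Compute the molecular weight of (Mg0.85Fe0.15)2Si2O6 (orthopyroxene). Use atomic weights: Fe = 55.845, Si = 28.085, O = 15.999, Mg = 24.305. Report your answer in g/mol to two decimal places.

M = 1.70(24.305) + 0.30(55.845) + 2(28.085) + 6(15.999)

210.24 g/mol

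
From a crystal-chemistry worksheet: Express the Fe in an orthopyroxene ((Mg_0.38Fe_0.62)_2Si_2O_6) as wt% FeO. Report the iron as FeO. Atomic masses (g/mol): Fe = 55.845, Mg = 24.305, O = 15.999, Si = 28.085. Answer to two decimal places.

37.14 wt%

Formula mass = 239.884 g/mol.
1.24 Fe → 1.2400 mol FeO per formula unit; M(FeO) = 71.844, so FeO mass = 89.087 g.
89.087/239.884 × 100 = 37.14 wt%.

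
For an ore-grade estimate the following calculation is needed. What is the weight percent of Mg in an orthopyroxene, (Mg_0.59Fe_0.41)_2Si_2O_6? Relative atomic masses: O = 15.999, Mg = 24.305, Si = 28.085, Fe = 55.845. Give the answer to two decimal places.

12.65 wt%

M((Mg_0.59Fe_0.41)_2Si_2O_6) = 226.637 g/mol.
Mg contributes 1.18 × 24.305 = 28.680 g per mole.
28.680/226.637 = 0.1265 → 12.65%.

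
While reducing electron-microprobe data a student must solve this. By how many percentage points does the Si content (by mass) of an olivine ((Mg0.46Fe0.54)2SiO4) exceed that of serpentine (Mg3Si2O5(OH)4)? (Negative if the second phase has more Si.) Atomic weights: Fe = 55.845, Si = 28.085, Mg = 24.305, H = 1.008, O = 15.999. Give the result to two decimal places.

-4.20 percentage points

M((Mg0.46Fe0.54)2SiO4) = 174.754 g/mol, so wt% Si = 28.085/174.754 × 100 = 16.07%.
M(Mg3Si2O5(OH)4) = 277.108 g/mol, so wt% Si = 56.170/277.108 × 100 = 20.27%.
16.07 − 20.27 = -4.20 pp.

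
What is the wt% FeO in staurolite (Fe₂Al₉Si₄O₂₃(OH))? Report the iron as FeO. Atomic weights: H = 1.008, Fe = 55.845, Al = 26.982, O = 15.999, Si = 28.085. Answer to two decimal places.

M(Fe₂Al₉Si₄O₂₃(OH)) = 851.852 g/mol; M(FeO) = 71.844 g/mol.
Moles FeO per formula unit = 2 Fe ÷ 1 = 2.0000.
FeO fraction = (2.0000 × 71.844) / 851.852 = 143.688/851.852 = 0.1687.

16.87 wt%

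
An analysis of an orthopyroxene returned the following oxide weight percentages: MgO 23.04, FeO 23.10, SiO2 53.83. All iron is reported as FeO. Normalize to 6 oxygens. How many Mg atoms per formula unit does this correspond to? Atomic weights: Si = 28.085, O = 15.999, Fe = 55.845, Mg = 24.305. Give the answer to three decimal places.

MgO: 23.04/40.304 = 0.57166 mol → 0.57166 mol Mg, 0.57166 mol O.
FeO: 23.10/71.844 = 0.32153 mol → 0.32153 mol Fe, 0.32153 mol O.
SiO2: 53.83/60.083 = 0.89593 mol → 0.89593 mol Si, 1.79186 mol O.
Total oxygen = 2.68505 mol. Normalization factor = 6/2.68505 = 2.23460.
Mg per 6 O = 0.57166 × 2.23460 = 1.277.

1.277 Mg apfu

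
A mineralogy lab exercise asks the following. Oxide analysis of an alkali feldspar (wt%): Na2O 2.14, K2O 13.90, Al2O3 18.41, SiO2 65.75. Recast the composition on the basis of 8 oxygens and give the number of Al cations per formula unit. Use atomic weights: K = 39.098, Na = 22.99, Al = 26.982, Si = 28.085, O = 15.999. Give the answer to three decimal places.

Na2O (M=61.979): mol = 0.03453; Na = 0.06906, O = 0.03453.
K2O (M=94.195): mol = 0.14757; K = 0.29514, O = 0.14757.
Al2O3 (M=101.961): mol = 0.18056; Al = 0.36112, O = 0.54168.
SiO2 (M=60.083): mol = 1.09432; Si = 1.09432, O = 2.18864.
ΣO = 2.91242; factor = 8/ΣO = 2.74686.
Al apfu = 0.36112 × 2.74686 = 0.992.

0.992 Al apfu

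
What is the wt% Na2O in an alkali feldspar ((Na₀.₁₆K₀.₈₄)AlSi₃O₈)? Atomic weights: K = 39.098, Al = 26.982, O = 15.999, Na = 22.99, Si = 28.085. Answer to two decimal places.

Molar mass of (Na₀.₁₆K₀.₈₄)AlSi₃O₈ = 0.16×22.99 + 0.84×39.098 + 1×26.982 + 3×28.085 + 8×15.999 = 275.750 g/mol.
Each formula unit contains 0.16 Na, equivalent to 0.16/2 = 0.0800 mol Na2O.
M(Na2O) = 2×22.99 + 1×15.999 = 61.979 g/mol.
Mass of Na2O per formula unit = 0.0800 × 61.979 = 4.958 g.
Na2O wt% = 4.958 / 275.750 × 100 = 1.80%.

1.80 wt%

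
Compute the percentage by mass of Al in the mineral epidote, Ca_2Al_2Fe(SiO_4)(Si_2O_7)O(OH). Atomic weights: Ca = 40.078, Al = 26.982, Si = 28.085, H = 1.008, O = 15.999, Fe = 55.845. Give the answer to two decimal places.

11.17 wt%

Molar mass of Ca_2Al_2Fe(SiO_4)(Si_2O_7)O(OH): 2·40.078 + 2·26.982 + 1·55.845 + 3·28.085 + 13·15.999 + 1·1.008 = 483.215 g/mol.
Mass of Al per formula unit: 2 × 26.982 = 53.964 g.
Weight fraction Al = 53.964 / 483.215 = 0.1117.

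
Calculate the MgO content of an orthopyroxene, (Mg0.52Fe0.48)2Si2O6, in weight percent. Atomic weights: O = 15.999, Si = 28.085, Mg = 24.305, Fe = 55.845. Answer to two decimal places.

Molar mass of (Mg0.52Fe0.48)2Si2O6 = 1.04*24.305 + 0.96*55.845 + 2*28.085 + 6*15.999 = 231.052 g/mol.
Each formula unit contains 1.04 Mg, equivalent to 1.04/1 = 1.0400 mol MgO.
M(MgO) = 1×24.305 + 1×15.999 = 40.304 g/mol.
Mass of MgO per formula unit = 1.0400 × 40.304 = 41.916 g.
MgO wt% = 41.916 / 231.052 × 100 = 18.14%.

18.14 wt%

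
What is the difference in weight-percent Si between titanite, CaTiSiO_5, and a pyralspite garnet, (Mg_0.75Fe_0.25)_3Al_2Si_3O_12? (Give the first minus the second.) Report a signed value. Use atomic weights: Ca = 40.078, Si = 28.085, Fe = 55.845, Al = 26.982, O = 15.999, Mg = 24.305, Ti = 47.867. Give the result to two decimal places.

-5.41 percentage points

M(CaTiSiO_5) = 196.025 g/mol, so wt% Si = 28.085/196.025 × 100 = 14.33%.
M((Mg_0.75Fe_0.25)_3Al_2Si_3O_12) = 426.777 g/mol, so wt% Si = 84.255/426.777 × 100 = 19.74%.
14.33 − 19.74 = -5.41 pp.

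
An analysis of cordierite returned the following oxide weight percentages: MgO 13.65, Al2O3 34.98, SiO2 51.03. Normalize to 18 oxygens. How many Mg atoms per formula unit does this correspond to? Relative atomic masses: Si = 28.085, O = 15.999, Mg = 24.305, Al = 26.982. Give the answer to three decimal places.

1.988 Mg apfu

MgO (M=40.304): mol = 0.33868; Mg = 0.33868, O = 0.33868.
Al2O3 (M=101.961): mol = 0.34307; Al = 0.68614, O = 1.02921.
SiO2 (M=60.083): mol = 0.84933; Si = 0.84933, O = 1.69866.
ΣO = 3.06655; factor = 18/ΣO = 5.86979.
Mg apfu = 0.33868 × 5.86979 = 1.988.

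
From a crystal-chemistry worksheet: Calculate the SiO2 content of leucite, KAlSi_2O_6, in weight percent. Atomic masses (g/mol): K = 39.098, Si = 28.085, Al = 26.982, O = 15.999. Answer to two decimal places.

55.06 wt%

Formula mass = 218.244 g/mol.
2 Si → 2.0000 mol SiO2 per formula unit; M(SiO2) = 60.083, so SiO2 mass = 120.166 g.
120.166/218.244 × 100 = 55.06 wt%.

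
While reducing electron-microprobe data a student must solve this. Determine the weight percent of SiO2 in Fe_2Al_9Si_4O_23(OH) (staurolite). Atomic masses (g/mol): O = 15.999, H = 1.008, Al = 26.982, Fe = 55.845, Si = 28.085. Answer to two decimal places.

M(Fe_2Al_9Si_4O_23(OH)) = 851.852 g/mol; M(SiO2) = 60.083 g/mol.
Moles SiO2 per formula unit = 4 Si ÷ 1 = 4.0000.
SiO2 fraction = (4.0000 × 60.083) / 851.852 = 240.332/851.852 = 0.2821.

28.21 wt%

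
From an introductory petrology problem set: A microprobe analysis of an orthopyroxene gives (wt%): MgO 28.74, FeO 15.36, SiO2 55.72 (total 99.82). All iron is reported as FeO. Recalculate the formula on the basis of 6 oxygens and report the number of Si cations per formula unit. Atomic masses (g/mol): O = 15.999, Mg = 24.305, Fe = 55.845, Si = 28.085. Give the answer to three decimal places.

28.74 wt% MgO ÷ 40.304 g/mol = 0.71308 mol, giving 0.71308 Mg and 0.71308 O.
15.36 wt% FeO ÷ 71.844 g/mol = 0.21380 mol, giving 0.21380 Fe and 0.21380 O.
55.72 wt% SiO2 ÷ 60.083 g/mol = 0.92738 mol, giving 0.92738 Si and 1.85476 O.
Oxygen sums to 2.78164; scaling by 6/2.78164 = 2.15700 puts the formula on 6 O.
Si: 0.92738 × 2.15700 = 2.000 atoms per formula unit.

2.000 Si apfu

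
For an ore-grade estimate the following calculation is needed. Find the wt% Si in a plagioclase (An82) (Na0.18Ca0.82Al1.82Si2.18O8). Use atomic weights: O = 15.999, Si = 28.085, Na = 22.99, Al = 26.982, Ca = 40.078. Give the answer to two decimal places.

M(Na0.18Ca0.82Al1.82Si2.18O8) = 275.327 g/mol.
Si contributes 2.18 × 28.085 = 61.225 g per mole.
61.225/275.327 = 0.2224 → 22.24%.

22.24 mass %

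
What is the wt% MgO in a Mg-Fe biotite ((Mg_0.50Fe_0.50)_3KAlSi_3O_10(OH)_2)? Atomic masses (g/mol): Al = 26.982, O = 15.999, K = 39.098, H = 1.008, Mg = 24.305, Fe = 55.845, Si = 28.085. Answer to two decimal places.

13.01 wt%

Molar mass of (Mg_0.50Fe_0.50)_3KAlSi_3O_10(OH)_2 = 1.50·24.305 + 1.50·55.845 + 1·39.098 + 1·26.982 + 3·28.085 + 12·15.999 + 2·1.008 = 464.564 g/mol.
Each formula unit contains 1.50 Mg, equivalent to 1.50/1 = 1.5000 mol MgO.
M(MgO) = 1×24.305 + 1×15.999 = 40.304 g/mol.
Mass of MgO per formula unit = 1.5000 × 40.304 = 60.456 g.
MgO wt% = 60.456 / 464.564 × 100 = 13.01%.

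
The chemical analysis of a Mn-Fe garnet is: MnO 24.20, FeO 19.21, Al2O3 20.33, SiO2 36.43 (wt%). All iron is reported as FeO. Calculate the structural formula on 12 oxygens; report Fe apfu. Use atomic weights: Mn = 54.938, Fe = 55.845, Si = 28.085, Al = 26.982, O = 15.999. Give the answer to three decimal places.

1.326 Fe apfu

MnO: 24.20/70.937 = 0.34115 mol → 0.34115 mol Mn, 0.34115 mol O.
FeO: 19.21/71.844 = 0.26738 mol → 0.26738 mol Fe, 0.26738 mol O.
Al2O3: 20.33/101.961 = 0.19939 mol → 0.39878 mol Al, 0.59817 mol O.
SiO2: 36.43/60.083 = 0.60633 mol → 0.60633 mol Si, 1.21266 mol O.
Total oxygen = 2.41936 mol. Normalization factor = 12/2.41936 = 4.95999.
Fe per 12 O = 0.26738 × 4.95999 = 1.326.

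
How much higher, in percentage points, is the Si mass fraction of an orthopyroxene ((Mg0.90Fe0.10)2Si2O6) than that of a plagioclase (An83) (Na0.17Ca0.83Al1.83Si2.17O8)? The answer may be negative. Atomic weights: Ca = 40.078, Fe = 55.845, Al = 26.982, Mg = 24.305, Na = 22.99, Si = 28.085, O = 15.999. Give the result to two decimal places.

First mineral: 56.170 g Si in 207.082 g formula = 27.12 wt% Si.
Second mineral: 60.944 g Si in 275.487 g formula = 22.12 wt% Si.
27.12% − 22.12% gives a difference of 5.00 percentage points.

5.00 percentage points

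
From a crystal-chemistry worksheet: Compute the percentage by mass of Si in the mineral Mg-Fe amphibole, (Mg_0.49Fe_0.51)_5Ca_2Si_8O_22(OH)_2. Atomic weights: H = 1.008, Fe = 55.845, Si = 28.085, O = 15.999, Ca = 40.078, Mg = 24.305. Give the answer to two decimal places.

25.17 mass %

M((Mg_0.49Fe_0.51)_5Ca_2Si_8O_22(OH)_2) = 892.780 g/mol.
Si contributes 8 × 28.085 = 224.680 g per mole.
224.680/892.780 = 0.2517 → 25.17%.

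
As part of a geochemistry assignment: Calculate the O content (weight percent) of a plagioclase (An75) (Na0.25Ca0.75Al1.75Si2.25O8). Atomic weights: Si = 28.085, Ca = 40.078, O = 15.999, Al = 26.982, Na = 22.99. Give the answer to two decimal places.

Formula mass = 0.25*22.99 + 0.75*40.078 + 1.75*26.982 + 2.25*28.085 + 8*15.999 = 274.208 g/mol, of which 127.992 g is O.
So O makes up 127.992/274.208 = 0.4668 of the mass, i.e. 46.68%.

46.68 weight percent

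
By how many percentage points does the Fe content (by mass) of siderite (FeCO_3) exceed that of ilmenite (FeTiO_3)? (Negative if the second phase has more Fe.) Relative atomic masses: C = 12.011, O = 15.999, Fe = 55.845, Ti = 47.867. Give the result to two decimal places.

11.39 percentage points

Fe in FeCO_3: molar mass 115.853 g/mol; 1×55.845 = 55.845 g → 48.20 wt%.
Fe in FeTiO_3: molar mass 151.709 g/mol; 1×55.845 = 55.845 g → 36.81 wt%.
Difference = 48.20 − 36.81 = 11.39 percentage points.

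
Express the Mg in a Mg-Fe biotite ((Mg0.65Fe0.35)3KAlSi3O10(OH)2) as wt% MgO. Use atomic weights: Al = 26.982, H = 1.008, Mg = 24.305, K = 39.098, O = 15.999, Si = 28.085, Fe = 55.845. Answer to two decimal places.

M((Mg0.65Fe0.35)3KAlSi3O10(OH)2) = 450.371 g/mol; M(MgO) = 40.304 g/mol.
Moles MgO per formula unit = 1.95 Mg ÷ 1 = 1.9500.
MgO fraction = (1.9500 × 40.304) / 450.371 = 78.593/450.371 = 0.1745.

17.45 wt%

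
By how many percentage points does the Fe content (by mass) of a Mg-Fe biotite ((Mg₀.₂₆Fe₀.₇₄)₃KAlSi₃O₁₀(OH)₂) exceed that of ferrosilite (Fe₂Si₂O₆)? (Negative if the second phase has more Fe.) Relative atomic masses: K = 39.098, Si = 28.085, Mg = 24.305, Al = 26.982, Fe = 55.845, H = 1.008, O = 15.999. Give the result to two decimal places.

First mineral: 123.976 g Fe in 487.273 g formula = 25.44 wt% Fe.
Second mineral: 111.690 g Fe in 263.854 g formula = 42.33 wt% Fe.
25.44% − 42.33% gives a difference of -16.89 percentage points.

-16.89 percentage points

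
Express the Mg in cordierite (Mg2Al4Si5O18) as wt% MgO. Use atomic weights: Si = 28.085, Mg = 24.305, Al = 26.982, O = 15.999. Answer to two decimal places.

13.78 wt%

Molar mass of Mg2Al4Si5O18 = 2·24.305 + 4·26.982 + 5·28.085 + 18·15.999 = 584.945 g/mol.
Each formula unit contains 2 Mg, equivalent to 2/1 = 2.0000 mol MgO.
M(MgO) = 1×24.305 + 1×15.999 = 40.304 g/mol.
Mass of MgO per formula unit = 2.0000 × 40.304 = 80.608 g.
MgO wt% = 80.608 / 584.945 × 100 = 13.78%.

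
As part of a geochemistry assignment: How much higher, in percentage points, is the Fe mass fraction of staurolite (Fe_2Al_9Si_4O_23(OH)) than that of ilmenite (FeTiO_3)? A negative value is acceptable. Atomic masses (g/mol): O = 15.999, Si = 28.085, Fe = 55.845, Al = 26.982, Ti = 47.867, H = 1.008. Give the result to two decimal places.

-23.70 percentage points

Fe in Fe_2Al_9Si_4O_23(OH): molar mass 851.852 g/mol; 2×55.845 = 111.690 g → 13.11 wt%.
Fe in FeTiO_3: molar mass 151.709 g/mol; 1×55.845 = 55.845 g → 36.81 wt%.
Difference = 13.11 − 36.81 = -23.70 percentage points.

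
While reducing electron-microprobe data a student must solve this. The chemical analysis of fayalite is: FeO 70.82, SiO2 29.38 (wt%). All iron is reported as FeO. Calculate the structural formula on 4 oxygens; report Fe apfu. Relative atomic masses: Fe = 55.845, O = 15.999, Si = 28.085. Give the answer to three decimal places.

2.008 Fe apfu

70.82 wt% FeO ÷ 71.844 g/mol = 0.98575 mol, giving 0.98575 Fe and 0.98575 O.
29.38 wt% SiO2 ÷ 60.083 g/mol = 0.48899 mol, giving 0.48899 Si and 0.97798 O.
Oxygen sums to 1.96373; scaling by 4/1.96373 = 2.03694 puts the formula on 4 O.
Fe: 0.98575 × 2.03694 = 2.008 atoms per formula unit.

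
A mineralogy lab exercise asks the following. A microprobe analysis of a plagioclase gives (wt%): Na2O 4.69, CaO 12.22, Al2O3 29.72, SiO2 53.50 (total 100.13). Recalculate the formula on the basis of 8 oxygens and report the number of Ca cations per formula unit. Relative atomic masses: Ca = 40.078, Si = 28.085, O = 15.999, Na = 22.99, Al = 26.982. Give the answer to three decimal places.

0.591 Ca apfu

Na2O: 4.69/61.979 = 0.07567 mol → 0.15134 mol Na, 0.07567 mol O.
CaO: 12.22/56.077 = 0.21791 mol → 0.21791 mol Ca, 0.21791 mol O.
Al2O3: 29.72/101.961 = 0.29148 mol → 0.58296 mol Al, 0.87444 mol O.
SiO2: 53.50/60.083 = 0.89043 mol → 0.89043 mol Si, 1.78086 mol O.
Total oxygen = 2.94888 mol. Normalization factor = 8/2.94888 = 2.71289.
Ca per 8 O = 0.21791 × 2.71289 = 0.591.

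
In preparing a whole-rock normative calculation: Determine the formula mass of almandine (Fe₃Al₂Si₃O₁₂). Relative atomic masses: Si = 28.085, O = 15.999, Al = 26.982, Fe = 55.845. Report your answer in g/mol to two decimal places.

497.74 g/mol

The formula mass is the sum 3×55.845 + 2×26.982 + 3×28.085 + 12×15.999.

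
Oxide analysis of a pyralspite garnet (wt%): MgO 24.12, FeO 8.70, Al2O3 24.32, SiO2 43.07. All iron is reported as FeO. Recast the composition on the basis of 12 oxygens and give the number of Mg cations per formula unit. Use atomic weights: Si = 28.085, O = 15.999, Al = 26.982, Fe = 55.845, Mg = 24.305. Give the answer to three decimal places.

MgO: 24.12/40.304 = 0.59845 mol → 0.59845 mol Mg, 0.59845 mol O.
FeO: 8.70/71.844 = 0.12110 mol → 0.12110 mol Fe, 0.12110 mol O.
Al2O3: 24.32/101.961 = 0.23852 mol → 0.47704 mol Al, 0.71556 mol O.
SiO2: 43.07/60.083 = 0.71684 mol → 0.71684 mol Si, 1.43368 mol O.
Total oxygen = 2.86879 mol. Normalization factor = 12/2.86879 = 4.18295.
Mg per 12 O = 0.59845 × 4.18295 = 2.503.

2.503 Mg apfu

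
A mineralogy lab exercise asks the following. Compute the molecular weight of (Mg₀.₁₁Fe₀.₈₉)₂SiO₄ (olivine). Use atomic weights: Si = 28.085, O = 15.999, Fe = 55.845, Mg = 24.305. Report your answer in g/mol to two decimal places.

The formula mass is the sum 0.22·24.305 + 1.78·55.845 + 1·28.085 + 4·15.999.

196.83 g/mol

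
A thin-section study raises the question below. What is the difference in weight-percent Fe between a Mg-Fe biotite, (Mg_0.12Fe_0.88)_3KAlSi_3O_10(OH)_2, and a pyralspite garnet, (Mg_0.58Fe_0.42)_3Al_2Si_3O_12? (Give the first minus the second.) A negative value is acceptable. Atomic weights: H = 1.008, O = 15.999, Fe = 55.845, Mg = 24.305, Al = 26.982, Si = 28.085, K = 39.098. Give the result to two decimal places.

First mineral: 147.431 g Fe in 500.520 g formula = 29.46 wt% Fe.
Second mineral: 70.365 g Fe in 442.862 g formula = 15.89 wt% Fe.
29.46% − 15.89% gives a difference of 13.57 percentage points.

13.57 percentage points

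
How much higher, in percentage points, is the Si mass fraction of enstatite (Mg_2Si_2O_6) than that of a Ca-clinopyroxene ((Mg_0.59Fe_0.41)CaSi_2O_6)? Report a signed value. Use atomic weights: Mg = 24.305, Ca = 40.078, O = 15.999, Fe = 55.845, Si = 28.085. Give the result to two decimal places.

M(Mg_2Si_2O_6) = 200.774 g/mol, so wt% Si = 56.170/200.774 × 100 = 27.98%.
M((Mg_0.59Fe_0.41)CaSi_2O_6) = 229.478 g/mol, so wt% Si = 56.170/229.478 × 100 = 24.48%.
27.98 − 24.48 = 3.50 pp.

3.50 percentage points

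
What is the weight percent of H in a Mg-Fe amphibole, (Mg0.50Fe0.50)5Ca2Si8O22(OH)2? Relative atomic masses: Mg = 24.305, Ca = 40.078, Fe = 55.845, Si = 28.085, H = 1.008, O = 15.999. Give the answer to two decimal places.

0.23 mass %

Formula mass = 2.50·24.305 + 2.50·55.845 + 2·40.078 + 8·28.085 + 24·15.999 + 2·1.008 = 891.203 g/mol, of which 2.016 g is H.
So H makes up 2.016/891.203 = 0.0023 of the mass, i.e. 0.23%.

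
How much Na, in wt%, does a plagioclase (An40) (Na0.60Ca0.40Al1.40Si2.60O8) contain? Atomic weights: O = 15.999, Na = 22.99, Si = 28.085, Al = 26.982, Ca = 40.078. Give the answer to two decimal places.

M(Na0.60Ca0.40Al1.40Si2.60O8) = 268.613 g/mol.
Na contributes 0.60 × 22.99 = 13.794 g per mole.
13.794/268.613 = 0.0514 → 5.14%.

5.14 wt%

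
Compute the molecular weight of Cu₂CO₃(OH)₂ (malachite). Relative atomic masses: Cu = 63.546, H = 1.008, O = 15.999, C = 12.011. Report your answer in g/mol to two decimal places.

The formula mass is the sum 2*63.546 + 1*12.011 + 5*15.999 + 2*1.008.

221.11 g/mol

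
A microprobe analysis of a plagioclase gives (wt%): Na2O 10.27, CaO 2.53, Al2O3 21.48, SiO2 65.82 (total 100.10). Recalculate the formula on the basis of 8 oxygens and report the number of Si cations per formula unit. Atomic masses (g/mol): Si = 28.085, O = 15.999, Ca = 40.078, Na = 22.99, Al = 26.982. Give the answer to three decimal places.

2.889 Si apfu

10.27 wt% Na2O ÷ 61.979 g/mol = 0.16570 mol, giving 0.33140 Na and 0.16570 O.
2.53 wt% CaO ÷ 56.077 g/mol = 0.04512 mol, giving 0.04512 Ca and 0.04512 O.
21.48 wt% Al2O3 ÷ 101.961 g/mol = 0.21067 mol, giving 0.42134 Al and 0.63201 O.
65.82 wt% SiO2 ÷ 60.083 g/mol = 1.09548 mol, giving 1.09548 Si and 2.19096 O.
Oxygen sums to 3.03379; scaling by 8/3.03379 = 2.63697 puts the formula on 8 O.
Si: 1.09548 × 2.63697 = 2.889 atoms per formula unit.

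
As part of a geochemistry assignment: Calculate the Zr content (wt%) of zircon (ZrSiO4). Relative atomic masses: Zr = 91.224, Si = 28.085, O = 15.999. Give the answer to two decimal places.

49.77 wt%

Formula mass = 1·91.224 + 1·28.085 + 4·15.999 = 183.305 g/mol, of which 91.224 g is Zr.
So Zr makes up 91.224/183.305 = 0.4977 of the mass, i.e. 49.77%.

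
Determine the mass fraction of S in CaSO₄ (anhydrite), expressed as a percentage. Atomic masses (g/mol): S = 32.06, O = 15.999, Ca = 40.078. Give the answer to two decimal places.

23.55 mass %

Molar mass of CaSO₄: 1*40.078 + 1*32.06 + 4*15.999 = 136.134 g/mol.
Mass of S per formula unit: 1 × 32.06 = 32.060 g.
Weight fraction S = 32.060 / 136.134 = 0.2355.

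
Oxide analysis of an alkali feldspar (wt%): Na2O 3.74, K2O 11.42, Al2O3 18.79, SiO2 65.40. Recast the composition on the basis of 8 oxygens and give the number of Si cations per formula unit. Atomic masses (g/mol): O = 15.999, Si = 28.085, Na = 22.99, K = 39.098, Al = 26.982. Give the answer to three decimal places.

3.74 wt% Na2O ÷ 61.979 g/mol = 0.06034 mol, giving 0.12068 Na and 0.06034 O.
11.42 wt% K2O ÷ 94.195 g/mol = 0.12124 mol, giving 0.24248 K and 0.12124 O.
18.79 wt% Al2O3 ÷ 101.961 g/mol = 0.18429 mol, giving 0.36858 Al and 0.55287 O.
65.40 wt% SiO2 ÷ 60.083 g/mol = 1.08849 mol, giving 1.08849 Si and 2.17698 O.
Oxygen sums to 2.91143; scaling by 8/2.91143 = 2.74779 puts the formula on 8 O.
Si: 1.08849 × 2.74779 = 2.991 atoms per formula unit.

2.991 Si apfu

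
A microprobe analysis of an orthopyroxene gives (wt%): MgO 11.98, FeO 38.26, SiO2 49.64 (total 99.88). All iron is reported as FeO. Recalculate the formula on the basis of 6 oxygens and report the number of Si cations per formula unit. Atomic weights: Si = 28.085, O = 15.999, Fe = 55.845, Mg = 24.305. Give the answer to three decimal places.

MgO: 11.98/40.304 = 0.29724 mol → 0.29724 mol Mg, 0.29724 mol O.
FeO: 38.26/71.844 = 0.53254 mol → 0.53254 mol Fe, 0.53254 mol O.
SiO2: 49.64/60.083 = 0.82619 mol → 0.82619 mol Si, 1.65238 mol O.
Total oxygen = 2.48216 mol. Normalization factor = 6/2.48216 = 2.41725.
Si per 6 O = 0.82619 × 2.41725 = 1.997.

1.997 Si apfu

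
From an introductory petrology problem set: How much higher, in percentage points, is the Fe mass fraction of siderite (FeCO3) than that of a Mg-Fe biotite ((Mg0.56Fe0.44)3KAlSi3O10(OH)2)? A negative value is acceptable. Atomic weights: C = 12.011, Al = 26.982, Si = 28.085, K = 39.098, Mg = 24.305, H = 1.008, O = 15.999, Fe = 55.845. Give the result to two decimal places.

First mineral: 55.845 g Fe in 115.853 g formula = 48.20 wt% Fe.
Second mineral: 73.715 g Fe in 458.887 g formula = 16.06 wt% Fe.
48.20% − 16.06% gives a difference of 32.14 percentage points.

32.14 percentage points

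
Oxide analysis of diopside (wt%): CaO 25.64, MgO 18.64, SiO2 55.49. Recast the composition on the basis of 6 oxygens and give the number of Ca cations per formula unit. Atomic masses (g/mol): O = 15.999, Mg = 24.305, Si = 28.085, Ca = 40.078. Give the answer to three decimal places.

CaO: 25.64/56.077 = 0.45723 mol → 0.45723 mol Ca, 0.45723 mol O.
MgO: 18.64/40.304 = 0.46249 mol → 0.46249 mol Mg, 0.46249 mol O.
SiO2: 55.49/60.083 = 0.92356 mol → 0.92356 mol Si, 1.84712 mol O.
Total oxygen = 2.76684 mol. Normalization factor = 6/2.76684 = 2.16854.
Ca per 6 O = 0.45723 × 2.16854 = 0.992.

0.992 Ca apfu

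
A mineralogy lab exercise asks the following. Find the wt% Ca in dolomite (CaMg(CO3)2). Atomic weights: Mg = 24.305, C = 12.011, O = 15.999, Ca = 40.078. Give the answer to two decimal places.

21.73 weight percent

Molar mass of CaMg(CO3)2: 1×40.078 + 1×24.305 + 2×12.011 + 6×15.999 = 184.399 g/mol.
Mass of Ca per formula unit: 1 × 40.078 = 40.078 g.
Weight fraction Ca = 40.078 / 184.399 = 0.2173.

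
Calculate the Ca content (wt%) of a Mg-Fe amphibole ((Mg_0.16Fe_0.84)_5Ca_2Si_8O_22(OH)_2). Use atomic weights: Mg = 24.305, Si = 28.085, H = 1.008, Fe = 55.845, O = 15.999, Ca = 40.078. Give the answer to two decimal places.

M((Mg_0.16Fe_0.84)_5Ca_2Si_8O_22(OH)_2) = 944.821 g/mol.
Ca contributes 2 × 40.078 = 80.156 g per mole.
80.156/944.821 = 0.0848 → 8.48%.

8.48 wt%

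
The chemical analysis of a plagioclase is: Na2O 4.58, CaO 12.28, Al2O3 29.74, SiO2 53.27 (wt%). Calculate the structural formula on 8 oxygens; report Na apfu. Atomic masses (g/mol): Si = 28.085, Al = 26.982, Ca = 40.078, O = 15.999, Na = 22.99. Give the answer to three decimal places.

0.402 Na apfu

Na2O (M=61.979): mol = 0.07390; Na = 0.14780, O = 0.07390.
CaO (M=56.077): mol = 0.21898; Ca = 0.21898, O = 0.21898.
Al2O3 (M=101.961): mol = 0.29168; Al = 0.58336, O = 0.87504.
SiO2 (M=60.083): mol = 0.88661; Si = 0.88661, O = 1.77322.
ΣO = 2.94114; factor = 8/ΣO = 2.72003.
Na apfu = 0.14780 × 2.72003 = 0.402.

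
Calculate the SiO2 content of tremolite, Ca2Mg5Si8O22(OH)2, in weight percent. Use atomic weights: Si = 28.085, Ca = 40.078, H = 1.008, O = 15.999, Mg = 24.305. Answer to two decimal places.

59.17 wt%

Molar mass of Ca2Mg5Si8O22(OH)2 = 2×40.078 + 5×24.305 + 8×28.085 + 24×15.999 + 2×1.008 = 812.353 g/mol.
Each formula unit contains 8 Si, equivalent to 8/1 = 8.0000 mol SiO2.
M(SiO2) = 1×28.085 + 2×15.999 = 60.083 g/mol.
Mass of SiO2 per formula unit = 8.0000 × 60.083 = 480.664 g.
SiO2 wt% = 480.664 / 812.353 × 100 = 59.17%.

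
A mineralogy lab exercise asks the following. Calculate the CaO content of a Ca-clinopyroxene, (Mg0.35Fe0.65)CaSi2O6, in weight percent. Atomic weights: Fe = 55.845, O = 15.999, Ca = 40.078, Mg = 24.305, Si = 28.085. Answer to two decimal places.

23.66 wt%

Molar mass of (Mg0.35Fe0.65)CaSi2O6 = 0.35·24.305 + 0.65·55.845 + 1·40.078 + 2·28.085 + 6·15.999 = 237.048 g/mol.
Each formula unit contains 1 Ca, equivalent to 1/1 = 1.0000 mol CaO.
M(CaO) = 1×40.078 + 1×15.999 = 56.077 g/mol.
Mass of CaO per formula unit = 1.0000 × 56.077 = 56.077 g.
CaO wt% = 56.077 / 237.048 × 100 = 23.66%.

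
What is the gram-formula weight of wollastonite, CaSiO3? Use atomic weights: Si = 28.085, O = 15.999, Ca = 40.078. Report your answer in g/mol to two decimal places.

116.16 g/mol

M = 1*40.078 + 1*28.085 + 3*15.999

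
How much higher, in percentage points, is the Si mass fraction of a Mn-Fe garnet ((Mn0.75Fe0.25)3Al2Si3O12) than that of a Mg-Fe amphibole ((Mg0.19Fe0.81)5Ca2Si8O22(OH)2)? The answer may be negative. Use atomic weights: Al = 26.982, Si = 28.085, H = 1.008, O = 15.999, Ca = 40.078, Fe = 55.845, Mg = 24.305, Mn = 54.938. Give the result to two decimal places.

First mineral: 84.255 g Si in 495.701 g formula = 17.00 wt% Si.
Second mineral: 224.680 g Si in 940.090 g formula = 23.90 wt% Si.
17.00% − 23.90% gives a difference of -6.90 percentage points.

-6.90 percentage points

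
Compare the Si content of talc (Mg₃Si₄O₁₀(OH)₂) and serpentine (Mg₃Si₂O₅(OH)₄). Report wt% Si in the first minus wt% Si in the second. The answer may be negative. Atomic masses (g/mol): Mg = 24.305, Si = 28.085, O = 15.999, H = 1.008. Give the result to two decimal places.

First mineral: 112.340 g Si in 379.259 g formula = 29.62 wt% Si.
Second mineral: 56.170 g Si in 277.108 g formula = 20.27 wt% Si.
29.62% − 20.27% gives a difference of 9.35 percentage points.

9.35 percentage points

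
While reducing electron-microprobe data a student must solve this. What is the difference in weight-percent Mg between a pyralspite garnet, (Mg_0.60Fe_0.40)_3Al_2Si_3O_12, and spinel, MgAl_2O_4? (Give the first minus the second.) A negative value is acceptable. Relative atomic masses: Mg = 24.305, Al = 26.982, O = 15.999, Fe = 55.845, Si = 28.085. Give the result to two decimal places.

-7.16 percentage points

First mineral: 43.749 g Mg in 440.970 g formula = 9.92 wt% Mg.
Second mineral: 24.305 g Mg in 142.265 g formula = 17.08 wt% Mg.
9.92% − 17.08% gives a difference of -7.16 percentage points.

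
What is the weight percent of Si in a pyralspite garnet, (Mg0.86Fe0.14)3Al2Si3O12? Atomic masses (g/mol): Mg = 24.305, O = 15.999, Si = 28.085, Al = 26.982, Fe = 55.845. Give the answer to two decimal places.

Molar mass of (Mg0.86Fe0.14)3Al2Si3O12: 2.58·24.305 + 0.42·55.845 + 2·26.982 + 3·28.085 + 12·15.999 = 416.369 g/mol.
Mass of Si per formula unit: 3 × 28.085 = 84.255 g.
Weight fraction Si = 84.255 / 416.369 = 0.2024.

20.24 weight percent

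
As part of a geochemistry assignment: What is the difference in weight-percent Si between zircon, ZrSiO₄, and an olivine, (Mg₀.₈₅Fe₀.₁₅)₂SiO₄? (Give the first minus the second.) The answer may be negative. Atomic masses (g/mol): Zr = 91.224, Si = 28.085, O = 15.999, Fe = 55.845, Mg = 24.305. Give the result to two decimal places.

-3.38 percentage points

M(ZrSiO₄) = 183.305 g/mol, so wt% Si = 28.085/183.305 × 100 = 15.32%.
M((Mg₀.₈₅Fe₀.₁₅)₂SiO₄) = 150.153 g/mol, so wt% Si = 28.085/150.153 × 100 = 18.70%.
15.32 − 18.70 = -3.38 pp.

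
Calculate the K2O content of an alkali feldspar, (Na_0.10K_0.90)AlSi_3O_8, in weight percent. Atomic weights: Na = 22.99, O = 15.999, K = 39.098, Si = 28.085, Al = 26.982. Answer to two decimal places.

15.32 wt%

Molar mass of (Na_0.10K_0.90)AlSi_3O_8 = 0.10·22.99 + 0.90·39.098 + 1·26.982 + 3·28.085 + 8·15.999 = 276.716 g/mol.
Each formula unit contains 0.90 K, equivalent to 0.90/2 = 0.4500 mol K2O.
M(K2O) = 2×39.098 + 1×15.999 = 94.195 g/mol.
Mass of K2O per formula unit = 0.4500 × 94.195 = 42.388 g.
K2O wt% = 42.388 / 276.716 × 100 = 15.32%.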